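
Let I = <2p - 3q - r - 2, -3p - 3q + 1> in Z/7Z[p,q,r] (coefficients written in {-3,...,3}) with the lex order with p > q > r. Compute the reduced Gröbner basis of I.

G = {p - 3r - 2, q + 3r - 3}

f_1 = 2p - 3q - r - 2, LT = p.
f_2 = -3p - 3q + 1, LT = p.

S(f_1,f_2): lcm = p. S = q + 3r - 3.
  leading term q: no divisor's leading term divides it; move q to the remainder.
  leading term r: no divisor's leading term divides it; move 3r to the remainder.
  leading term 1: no divisor's leading term divides it; move -3 to the remainder.
  remainder q + 3r - 3 ≠ 0; add g_3 = q + 3r - 3 to the basis.

S(f_1,g_3): leading monomials are coprime, so the S-polynomial reduces to 0 (Buchberger's first criterion).
S(f_2,g_3): leading monomials are coprime, so the S-polynomial reduces to 0 (Buchberger's first criterion).
Every S-polynomial of the final basis reduces to 0, so we have a Gröbner basis.
Inter-reduce: drop elements whose leading term is divisible by another's, tail-reduce, and make monic.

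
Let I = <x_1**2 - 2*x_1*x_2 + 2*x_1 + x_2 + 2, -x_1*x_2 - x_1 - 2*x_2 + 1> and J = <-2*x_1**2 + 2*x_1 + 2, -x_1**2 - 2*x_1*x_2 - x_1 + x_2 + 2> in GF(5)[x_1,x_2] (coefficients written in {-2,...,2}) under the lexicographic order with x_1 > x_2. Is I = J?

No, the ideals differ.

Two ideals are equal iff their reduced Gröbner bases coincide (the reduced basis is unique for a fixed ordering).
Buchberger on the first generating set:
f_1 = x_1**2 - 2*x_1*x_2 + 2*x_1 + x_2 + 2, LT = x_1**2.
f_2 = -x_1*x_2 - x_1 - 2*x_2 + 1, LT = x_1*x_2.

S(f_1,f_2): lcm = x_1**2*x_2. S = -x_1**2 - 2*x_1*x_2**2 + x_1 + x_2**2 + 2*x_2.
  reduce S modulo (f_1, f_2):
  remainder -2*x_1 + x_2 + 2 ≠ 0; add g_3 = -2*x_1 + x_2 + 2 to the basis.

S(f_2,g_3): lcm = x_1*x_2. S = x_1 - 2*x_2**2 - 2*x_2 - 1.
  reduce S modulo (f_1, f_2, g_3):
  remainder -2*x_2**2 + x_2 ≠ 0; add g_4 = -2*x_2**2 + x_2 to the basis.

The other S-polynomials (S(f_1,g_3), S(f_1,g_4), S(f_2,g_4), S(g_3,g_4)) all reduce to 0 modulo the current basis, so we have a Gröbner basis.
Inter-reduce: drop elements whose leading term is divisible by another's, tail-reduce, and make monic.
Reduced Gröbner basis: {x_1 + 2*x_2 - 1, x_2**2 + 2*x_2}.

Buchberger on the second generating set:
h_1 = -2*x_1**2 + 2*x_1 + 2, LT = x_1**2.
h_2 = -x_1**2 - 2*x_1*x_2 - x_1 + x_2 + 2, LT = x_1**2.

S(h_1,h_2): lcm = x_1**2. S = -2*x_1*x_2 - 2*x_1 + x_2 + 1.
  reduce S modulo (h_1, h_2):
  remainder -2*x_1*x_2 - 2*x_1 + x_2 + 1 ≠ 0; add k_3 = -2*x_1*x_2 - 2*x_1 + x_2 + 1 to the basis.

The other S-polynomials (S(h_1,k_3), S(h_2,k_3)) all reduce to 0 modulo the current basis, so we have a Gröbner basis.
Inter-reduce: drop elements whose leading term is divisible by another's, tail-reduce, and make monic.
Reduced Gröbner basis: {x_1**2 - x_1 - 1, x_1*x_2 + x_1 + 2*x_2 + 2}.

These differ, so the ideals are not equal.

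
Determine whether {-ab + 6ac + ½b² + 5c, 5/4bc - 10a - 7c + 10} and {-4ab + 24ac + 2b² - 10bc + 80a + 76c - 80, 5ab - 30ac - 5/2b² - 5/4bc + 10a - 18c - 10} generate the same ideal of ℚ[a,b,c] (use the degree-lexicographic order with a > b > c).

For a fixed monomial order, each ideal has a unique reduced Gröbner basis; comparing bases decides equality.
Buchberger on the first generating set:
f_1 = -ab + 6ac + ½b² + 5c, LT = ab.
f_2 = 5/4bc - 10a - 7c + 10, LT = bc.

S(f_1,f_2): lcm = abc. S = -6ac² - ½b²c + 8a² + 28/5ac - 5c² - 8a.
  leading term ac²: no divisor's leading term divides it; move -6ac² to the remainder.
  leading term b²c: subtract (-⅖b)·f_2 from -½b²c + 8a² + 28/5ac - 5c² - 8a → 8a² - 4ab + 28/5ac - 14/5bc - 5c² - 8a + 4b
  leading term a²: no divisor's leading term divides it; move 8a² to the remainder.
  leading term ab: subtract (4)·f_1 from -4ab + 28/5ac - 14/5bc - 5c² - 8a + 4b → -92/5ac - 2b² - 14/5bc - 5c² - 8a + 4b - 20c
  leading term ac: no divisor's leading term divides it; move -92/5ac to the remainder.
  leading term b²: no divisor's leading term divides it; move -2b² to the remainder.
  leading term bc: subtract (-56/25)·f_2 from -14/5bc - 5c² - 8a + 4b - 20c → -5c² - 152/5a + 4b - 892/25c + 112/5
  leading term c²: no divisor's leading term divides it; move -5c² to the remainder.
  leading term a: no divisor's leading term divides it; move -152/5a to the remainder.
  leading term b: no divisor's leading term divides it; move 4b to the remainder.
  leading term c: no divisor's leading term divides it; move -892/25c to the remainder.
  leading term 1: no divisor's leading term divides it; move 112/5 to the remainder.
  remainder -6ac² + 8a² - 92/5ac - 2b² - 5c² - 152/5a + 4b - 892/25c + 112/5 ≠ 0; add g_3 = -6ac² + 8a² - 92/5ac - 2b² - 5c² - 152/5a + 4b - 892/25c + 112/5 to the basis.

The other S-polynomials (S(f_1,g_3), S(f_2,g_3)) all reduce to 0 modulo the current basis, so we have a Gröbner basis.
Inter-reduce: drop elements whose leading term is divisible by another's, tail-reduce, and make monic.
Reduced Gröbner basis: {ac² - 4/3a² + 46/15ac + ⅓b² + ⅚c² + 76/15a - ⅔b + 446/75c - 56/15, ab - 6ac - ½b² - 5c, bc - 8a - 28/5c + 8}.

Buchberger on the second generating set:
h_1 = -4ab + 24ac + 2b² - 10bc + 80a + 76c - 80, LT = ab.
h_2 = 5ab - 30ac - 5/2b² - 5/4bc + 10a - 18c - 10, LT = ab.

S(h_1,h_2): lcm = ab. S = 11/4bc - 22a - 77/5c + 22.
  leading term bc: no divisor's leading term divides it; move 11/4bc to the remainder.
  leading term a: no divisor's leading term divides it; move -22a to the remainder.
  leading term c: no divisor's leading term divides it; move -77/5c to the remainder.
  leading term 1: no divisor's leading term divides it; move 22 to the remainder.
  remainder 11/4bc - 22a - 77/5c + 22 ≠ 0; add k_3 = 11/4bc - 22a - 77/5c + 22 to the basis.

S(h_1,k_3): lcm = abc. S = -6ac² - ½b²c + 5/2bc² + 8a² - 72/5ac - 19c² - 8a + 20c.
  leading term ac²: no divisor's leading term divides it; move -6ac² to the remainder.
  leading term b²c: subtract (-2/11b)·k_3 from -½b²c + 5/2bc² + 8a² - 72/5ac - 19c² - 8a + 20c → 5/2bc² + 8a² - 4ab - 72/5ac - 14/5bc - 19c² - 8a + 4b + 20c
  leading term bc²: subtract (10/11c)·k_3 from 5/2bc² + 8a² - 4ab - 72/5ac - 14/5bc - 19c² - 8a + 4b + 20c → 8a² - 4ab + 28/5ac - 14/5bc - 5c² - 8a + 4b
  leading term a²: no divisor's leading term divides it; move 8a² to the remainder.
  leading term ab: subtract (1)·h_1 from -4ab + 28/5ac - 14/5bc - 5c² - 8a + 4b → -92/5ac - 2b² + 36/5bc - 5c² - 88a + 4b - 76c + 80
  leading term ac: no divisor's leading term divides it; move -92/5ac to the remainder.
  leading term b²: no divisor's leading term divides it; move -2b² to the remainder.
  leading term bc: subtract (144/55)·k_3 from 36/5bc - 5c² - 88a + 4b - 76c + 80 → -5c² - 152/5a + 4b - 892/25c + 112/5
  leading term c²: no divisor's leading term divides it; move -5c² to the remainder.
  leading term a: no divisor's leading term divides it; move -152/5a to the remainder.
  leading term b: no divisor's leading term divides it; move 4b to the remainder.
  leading term c: no divisor's leading term divides it; move -892/25c to the remainder.
  leading term 1: no divisor's leading term divides it; move 112/5 to the remainder.
  remainder -6ac² + 8a² - 92/5ac - 2b² - 5c² - 152/5a + 4b - 892/25c + 112/5 ≠ 0; add k_4 = -6ac² + 8a² - 92/5ac - 2b² - 5c² - 152/5a + 4b - 892/25c + 112/5 to the basis.

The other S-polynomials (S(h_2,k_3), S(h_1,k_4), S(h_2,k_4), S(k_3,k_4)) all reduce to 0 modulo the current basis, so we have a Gröbner basis.
Inter-reduce: drop elements whose leading term is divisible by another's, tail-reduce, and make monic.
Reduced Gröbner basis: {ac² - 4/3a² + 46/15ac + ⅓b² + ⅚c² + 76/15a - ⅔b + 446/75c - 56/15, ab - 6ac - ½b² - 5c, bc - 8a - 28/5c + 8}.

Same reduced basis, so the two generating sets span the same ideal.
The choice of monomial ordering does not affect the verdict — as long as both bases are computed under the same ordering, their equality decides ideal equality.

Yes, the ideals are equal.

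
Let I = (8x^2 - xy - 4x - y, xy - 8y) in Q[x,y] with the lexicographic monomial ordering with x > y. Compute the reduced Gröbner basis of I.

f_1 = 8x^2 - xy - 4x - y, LT = x^2.
f_2 = xy - 8y, LT = xy.

S(f_1,f_2): lcm = x^2y. S = -1/8xy^2 + 15/2xy - 1/8y^2.
  leading term xy^2: subtract (-1/8y)·f_2 from -1/8xy^2 + 15/2xy - 1/8y^2 → 15/2xy - 9/8y^2
  leading term xy: subtract (15/2)·f_2 from 15/2xy - 9/8y^2 → -9/8y^2 + 60y
  leading term y^2: no divisor's leading term divides it; move -9/8y^2 to the remainder.
  leading term y: no divisor's leading term divides it; move 60y to the remainder.
  remainder -9/8y^2 + 60y ≠ 0; add g_3 = -9/8y^2 + 60y to the basis.

The other S-polynomials (S(f_1,g_3), S(f_2,g_3)) all reduce to 0 modulo the current basis, so we have a Gröbner basis.

G = {x^2 - 1/2x - 9/8y, xy - 8y, y^2 - 160/3y}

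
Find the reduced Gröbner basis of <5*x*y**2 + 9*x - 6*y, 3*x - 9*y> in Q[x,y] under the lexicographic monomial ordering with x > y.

f_1 = 5*x*y**2 + 9*x - 6*y, LT = x*y**2.
f_2 = 3*x - 9*y, LT = x.

S(f_1,f_2): lcm = x*y**2. S = 9/5*x + 3*y**3 - 6/5*y.
  leading term x: subtract (3/5)·f_2 from 9/5*x + 3*y**3 - 6/5*y → 3*y**3 + 21/5*y
  leading term y**3: no divisor's leading term divides it; move 3*y**3 to the remainder.
  leading term y: no divisor's leading term divides it; move 21/5*y to the remainder.
  remainder 3*y**3 + 21/5*y ≠ 0; add g_3 = 3*y**3 + 21/5*y to the basis.

The other S-polynomials (S(f_1,g_3), S(f_2,g_3)) all reduce to 0 modulo the current basis, so we have a Gröbner basis.
Inter-reduce: drop elements whose leading term is divisible by another's, tail-reduce, and make monic.

G = {x - 3*y, y**3 + 7/5*y}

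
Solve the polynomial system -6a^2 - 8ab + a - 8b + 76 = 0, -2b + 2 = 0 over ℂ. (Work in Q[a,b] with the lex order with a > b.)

{(-4, 1), (17/6, 1)}

Compute a lex Gröbner basis by Buchberger's algorithm.
f_1 = -6a^2 - 8ab + a - 8b + 76, LT = a^2.
f_2 = -2b + 2, LT = b.

The S-polynomials (S(f_1,f_2)) all reduce to 0 modulo the current basis, so we have a Gröbner basis.
Inter-reduce: drop elements whose leading term is divisible by another's, tail-reduce, and make monic.
Reduced Gröbner basis: {a^2 + 7/6a - 34/3, b - 1}.

A lex Gröbner basis eliminates variables successively. Here b - 1 depends only on b, with roots {1}; lifting each root through the earlier basis elements recovers the full solutions.
  b = 1: the earlier basis element becomes a^2 + 7/6a - 34/3 = 0, giving a = -4, 17/6 — points (-4, 1), (17/6, 1).
Check: every point annihilates each of the original generators.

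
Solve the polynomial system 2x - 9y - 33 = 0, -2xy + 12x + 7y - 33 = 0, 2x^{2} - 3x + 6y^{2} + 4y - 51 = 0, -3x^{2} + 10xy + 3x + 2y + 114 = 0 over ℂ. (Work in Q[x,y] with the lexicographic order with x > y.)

Compute a lex Gröbner basis by Buchberger's algorithm.
f_1 = 2x - 9y - 33, LT = x.
f_2 = -2xy + 12x + 7y - 33, LT = xy.
f_3 = 2x^{2} - 3x + 6y^{2} + 4y - 51, LT = x^{2}.
f_4 = -3x^{2} + 10xy + 3x + 2y + 114, LT = x^{2}.

S(f_1,f_2): lcm = xy. S = 6x - \tfrac{9}{2}y^{2} - 13y - \tfrac{33}{2}.
  reduce S modulo (f_1, f_2, f_3, f_4):
  remainder -\tfrac{9}{2}y^{2} + 14y + \tfrac{165}{2} ≠ 0; add h_5 = -\tfrac{9}{2}y^{2} + 14y + \tfrac{165}{2} to the basis.

S(f_1,f_3): lcm = x^{2}. S = -\tfrac{9}{2}xy - 15x - 3y^{2} - 2y + \tfrac{51}{2}.
  reduce S modulo (f_1, f_2, f_3, f_4, h_5):
  remainder -\tfrac{2593}{12}y - \tfrac{2593}{4} ≠ 0; add h_6 = -\tfrac{2593}{12}y - \tfrac{2593}{4} to the basis.

The other S-polynomials (S(f_1,f_4), S(f_2,f_3), S(f_2,f_4), S(f_3,f_4), S(f_1,h_5), S(f_2,h_5), S(f_3,h_5), S(f_4,h_5), S(f_1,h_6), S(f_2,h_6), S(f_3,h_6), S(f_4,h_6), S(h_5,h_6)) all reduce to 0 modulo the current basis, so we have a Gröbner basis.
Inter-reduce: drop elements whose leading term is divisible by another's, tail-reduce, and make monic.
Reduced Gröbner basis: {x - 3, y + 3}.

Elimination: the polynomial y + 3 lies in the elimination ideal for y, so y ∈ {-3}. For each such y, the remaining basis elements (now univariate) give the rest of the solution.
  y = -3: the earlier basis element becomes x - 3 = 0, giving x = 3 — point (3, -3).

{(3, -3)}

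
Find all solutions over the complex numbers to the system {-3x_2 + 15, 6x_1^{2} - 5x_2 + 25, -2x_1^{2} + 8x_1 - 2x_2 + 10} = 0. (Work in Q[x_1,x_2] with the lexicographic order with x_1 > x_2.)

Compute a lex Gröbner basis by Buchberger's algorithm.
f_1 = -3x_2 + 15, LT = x_2.
f_2 = 6x_1^{2} - 5x_2 + 25, LT = x_1^{2}.
f_3 = -2x_1^{2} + 8x_1 - 2x_2 + 10, LT = x_1^{2}.

S(f_2,f_3): lcm = x_1^{2}. S = 4x_1 - \tfrac{11}{6}x_2 + \tfrac{55}{6}.
  leading term x_1: no divisor's leading term divides it; move 4x_1 to the remainder.
  leading term x_2: subtract (\tfrac{11}{18})·f_1 from -\tfrac{11}{6}x_2 + \tfrac{55}{6} → 0
  remainder 4x_1 ≠ 0; add h_4 = 4x_1 to the basis.

The other S-polynomials (S(f_1,f_2), S(f_1,f_3), S(f_1,h_4), S(f_2,h_4), S(f_3,h_4)) all reduce to 0 modulo the current basis, so we have a Gröbner basis.
Inter-reduce: drop elements whose leading term is divisible by another's, tail-reduce, and make monic.
Reduced Gröbner basis: {x_1, x_2 - 5}.

The lex basis is triangular: the last element involves only x_2. Solving x_2 - 5 = 0 gives x_2 ∈ {5}; substituting each value into the earlier elements determines the remaining variables.
  x_2 = 5: the earlier basis element becomes x_1 = 0, giving x_1 = 0 — point (0, 5).

{(0, 5)}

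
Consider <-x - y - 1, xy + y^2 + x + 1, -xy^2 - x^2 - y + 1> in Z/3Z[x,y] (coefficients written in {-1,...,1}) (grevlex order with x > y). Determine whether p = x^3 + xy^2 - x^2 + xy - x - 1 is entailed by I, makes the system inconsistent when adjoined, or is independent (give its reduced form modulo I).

First compute the reduced Gröbner basis of I by Buchberger's algorithm.
f_1 = -x - y - 1, LT = x.
f_2 = xy + y^2 + x + 1, LT = xy.
f_3 = -xy^2 - x^2 - y + 1, LT = xy^2.

S(f_1,f_2): lcm = xy. S = -x + y - 1.
  leading term x: subtract (1)·f_1 from -x + y - 1 → -y
  leading term y: no divisor's leading term divides it; move -y to the remainder.
  remainder -y ≠ 0; add h_4 = -y to the basis.

The other S-polynomials (S(f_1,f_3), S(f_2,f_3), S(f_1,h_4), S(f_2,h_4), S(f_3,h_4)) all reduce to 0 modulo the current basis, so we have a Gröbner basis.
Inter-reduce: drop elements whose leading term is divisible by another's, tail-reduce, and make monic.
Reduced Gröbner basis: {x + 1, y}.
Label its elements g_1 = x + 1, g_2 = y.

Reduce p = x^3 + xy^2 - x^2 + xy - x - 1 modulo G:
  leading term x^3: subtract (x^2)·g_1 from x^3 + xy^2 - x^2 + xy - x - 1 → xy^2 + x^2 + xy - x - 1
  leading term xy^2: subtract (y^2)·g_1 from xy^2 + x^2 + xy - x - 1 → x^2 + xy - y^2 - x - 1
  leading term x^2: subtract (x)·g_1 from x^2 + xy - y^2 - x - 1 → xy - y^2 + x - 1
  leading term xy: subtract (y)·g_1 from xy - y^2 + x - 1 → -y^2 + x - y - 1
  leading term y^2: subtract (-y)·g_2 from -y^2 + x - y - 1 → x - y - 1
  leading term x: subtract (1)·g_1 from x - y - 1 → -y + 1
  leading term y: subtract (-1)·g_2 from -y + 1 → 1
  leading term 1: no divisor's leading term divides it; move 1 to the remainder.
  normal form = 1.
The normal form is nonzero, so p ∉ I. Since p minus its normal form lies in I, I + (p) = I + (r) where r = 1; decide whether this ideal is the whole ring.
Here r = 1 is a nonzero constant, hence a unit: 1 ∈ I + (p), the Gröbner basis of I + (p) is {1}, and the enlarged system has no common solution — adjoining p is inconsistent.

Adjoining x^3 + xy^2 - x^2 + xy - x - 1 makes the ideal the whole ring: the system is inconsistent.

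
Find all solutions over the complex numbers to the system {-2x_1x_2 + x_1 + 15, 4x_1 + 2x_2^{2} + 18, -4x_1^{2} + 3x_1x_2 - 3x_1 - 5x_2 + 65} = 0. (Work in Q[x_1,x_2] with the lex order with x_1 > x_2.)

Compute a lex Gröbner basis by Buchberger's algorithm.
f_1 = -2x_1x_2 + x_1 + 15, LT = x_1x_2.
f_2 = 4x_1 + 2x_2^{2} + 18, LT = x_1.
f_3 = -4x_1^{2} + 3x_1x_2 - 3x_1 - 5x_2 + 65, LT = x_1^{2}.

S(f_1,f_2): lcm = x_1x_2. S = -\tfrac{1}{2}x_1 - \tfrac{1}{2}x_2^{3} - \tfrac{9}{2}x_2 - \tfrac{15}{2}.
  reduce S modulo (f_1, f_2, f_3):
  remainder -\tfrac{1}{2}x_2^{3} + \tfrac{1}{4}x_2^{2} - \tfrac{9}{2}x_2 - \tfrac{21}{4} ≠ 0; add h_4 = -\tfrac{1}{2}x_2^{3} + \tfrac{1}{4}x_2^{2} - \tfrac{9}{2}x_2 - \tfrac{21}{4} to the basis.

S(f_1,f_3): lcm = x_1^{2}x_2. S = -\tfrac{1}{2}x_1^{2} + \tfrac{3}{4}x_1x_2^{2} - \tfrac{3}{4}x_1x_2 - \tfrac{15}{2}x_1 - \tfrac{5}{4}x_2^{2} + \tfrac{65}{4}x_2.
  reduce S modulo (f_1, f_2, f_3, h_4):
  remainder \tfrac{23}{16}x_2^{2} + \tfrac{95}{4}x_2 + \tfrac{357}{16} ≠ 0; add h_5 = \tfrac{23}{16}x_2^{2} + \tfrac{95}{4}x_2 + \tfrac{357}{16} to the basis.

S(f_2,f_3): lcm = x_1^{2}. S = \tfrac{1}{2}x_1x_2^{2} + \tfrac{3}{4}x_1x_2 + \tfrac{15}{4}x_1 - \tfrac{5}{4}x_2 + \tfrac{65}{4}.
  reduce S modulo (f_1, f_2, f_3, h_4, h_5):
  remainder \tfrac{865}{23}x_2 + \tfrac{865}{23} ≠ 0; add h_6 = \tfrac{865}{23}x_2 + \tfrac{865}{23} to the basis.

The other S-polynomials (S(f_1,h_4), S(f_2,h_4), S(f_3,h_4), S(f_1,h_5), S(f_2,h_5), S(f_3,h_5), S(h_4,h_5), S(f_1,h_6), S(f_2,h_6), S(f_3,h_6), S(h_4,h_6), S(h_5,h_6)) all reduce to 0 modulo the current basis, so we have a Gröbner basis.
Inter-reduce: drop elements whose leading term is divisible by another's, tail-reduce, and make monic.
Reduced Gröbner basis: {x_1 + 5, x_2 + 1}.

A lex Gröbner basis eliminates variables successively. Here x_2 + 1 depends only on x_2, with roots {-1}; lifting each root through the earlier basis elements recovers the full solutions.
  x_2 = -1: the earlier basis element becomes x_1 + 5 = 0, giving x_1 = -5 — point (-5, -1).
This is the nonlinear analogue of row-reducing a linear system.

{(-5, -1)}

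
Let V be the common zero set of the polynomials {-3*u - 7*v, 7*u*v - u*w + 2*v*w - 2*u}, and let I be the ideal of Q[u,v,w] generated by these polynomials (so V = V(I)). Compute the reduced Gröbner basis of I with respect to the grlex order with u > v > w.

G = {v**2 - 13/49*v*w - 2/7*v, u + 7/3*v}

This is the nonlinear analogue of row-reducing a linear system.

f_1 = -3*u - 7*v, LT = u.
f_2 = 7*u*v - u*w + 2*v*w - 2*u, LT = u*v.

S(f_1,f_2): lcm = u*v. S = 1/7*u*w + 7/3*v**2 - 2/7*v*w + 2/7*u.
  leading term u*w: subtract (-1/21*w)·f_1 from 1/7*u*w + 7/3*v**2 - 2/7*v*w + 2/7*u → 7/3*v**2 - 13/21*v*w + 2/7*u
  leading term v**2: no divisor's leading term divides it; move 7/3*v**2 to the remainder.
  leading term v*w: no divisor's leading term divides it; move -13/21*v*w to the remainder.
  leading term u: subtract (-2/21)·f_1 from 2/7*u → -2/3*v
  leading term v: no divisor's leading term divides it; move -2/3*v to the remainder.
  remainder 7/3*v**2 - 13/21*v*w - 2/3*v ≠ 0; add g_3 = 7/3*v**2 - 13/21*v*w - 2/3*v to the basis.

S(f_1,g_3): leading monomials are coprime, so the S-polynomial reduces to 0 (Buchberger's first criterion).
S(f_2,g_3): lcm = u*v**2. S = 6/49*u*v*w + 2/7*v**2*w.
  leading term u*v*w: subtract (-2/49*v*w)·f_1 from 6/49*u*v*w + 2/7*v**2*w → 0
  remainder 0.

Every S-polynomial of the final basis reduces to 0, so we have a Gröbner basis.
Inter-reduce: drop elements whose leading term is divisible by another's, tail-reduce, and make monic.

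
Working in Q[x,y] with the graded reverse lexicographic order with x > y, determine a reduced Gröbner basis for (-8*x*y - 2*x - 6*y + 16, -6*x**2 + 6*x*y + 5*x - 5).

G = {x**2 - 7/12*x + 3/4*y - 7/6, x*y + 1/4*x + 3/4*y - 2, y**2 + 35/12*x + 1/36*y - 71/18}

f_1 = -8*x*y - 2*x - 6*y + 16, LT = x*y.
f_2 = -6*x**2 + 6*x*y + 5*x - 5, LT = x**2.

S(f_1,f_2): lcm = x**2*y. S = x*y**2 + 1/4*x**2 + 19/12*x*y - 2*x - 5/6*y.
  leading term x*y**2: subtract (-1/8*y)·f_1 from x*y**2 + 1/4*x**2 + 19/12*x*y - 2*x - 5/6*y → 1/4*x**2 + 4/3*x*y - 3/4*y**2 - 2*x + 7/6*y
  leading term x**2: subtract (-1/24)·f_2 from 1/4*x**2 + 4/3*x*y - 3/4*y**2 - 2*x + 7/6*y → 19/12*x*y - 3/4*y**2 - 43/24*x + 7/6*y - 5/24
  leading term x*y: subtract (-19/96)·f_1 from 19/12*x*y - 3/4*y**2 - 43/24*x + 7/6*y - 5/24 → -3/4*y**2 - 35/16*x - 1/48*y + 71/24
  leading term y**2: no divisor's leading term divides it; move -3/4*y**2 to the remainder.
  leading term x: no divisor's leading term divides it; move -35/16*x to the remainder.
  leading term y: no divisor's leading term divides it; move -1/48*y to the remainder.
  leading term 1: no divisor's leading term divides it; move 71/24 to the remainder.
  remainder -3/4*y**2 - 35/16*x - 1/48*y + 71/24 ≠ 0; add g_3 = -3/4*y**2 - 35/16*x - 1/48*y + 71/24 to the basis.

The other S-polynomials (S(f_1,g_3), S(f_2,g_3)) all reduce to 0 modulo the current basis, so we have a Gröbner basis.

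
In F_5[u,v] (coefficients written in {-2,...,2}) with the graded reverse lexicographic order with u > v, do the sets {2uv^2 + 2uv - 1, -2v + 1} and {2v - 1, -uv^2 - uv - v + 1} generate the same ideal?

Yes, the ideals are equal.

Two ideals are equal iff their reduced Gröbner bases coincide (the reduced basis is unique for a fixed ordering).
Buchberger on the first generating set:
f_1 = 2uv^2 + 2uv - 1, LT = uv^2.
f_2 = -2v + 1, LT = v.

S(f_1,f_2): lcm = uv^2. S = -uv + 2.
  leading term uv: subtract (-2u)·f_2 from -uv + 2 → 2u + 2
  leading term u: no divisor's leading term divides it; move 2u to the remainder.
  leading term 1: no divisor's leading term divides it; move 2 to the remainder.
  remainder 2u + 2 ≠ 0; add g_3 = 2u + 2 to the basis.

The other S-polynomials (S(f_1,g_3), S(f_2,g_3)) all reduce to 0 modulo the current basis, so we have a Gröbner basis.
Inter-reduce: drop elements whose leading term is divisible by another's, tail-reduce, and make monic.
Reduced Gröbner basis: {u + 1, v + 2}.

Buchberger on the second generating set:
h_1 = 2v - 1, LT = v.
h_2 = -uv^2 - uv - v + 1, LT = uv^2.

S(h_1,h_2): lcm = uv^2. S = uv - v + 1.
  leading term uv: subtract (-2u)·h_1 from uv - v + 1 → -2u - v + 1
  leading term u: no divisor's leading term divides it; move -2u to the remainder.
  leading term v: subtract (2)·h_1 from -v + 1 → -2
  leading term 1: no divisor's leading term divides it; move -2 to the remainder.
  remainder -2u - 2 ≠ 0; add k_3 = -2u - 2 to the basis.

The other S-polynomials (S(h_1,k_3), S(h_2,k_3)) all reduce to 0 modulo the current basis, so we have a Gröbner basis.
Inter-reduce: drop elements whose leading term is divisible by another's, tail-reduce, and make monic.
Reduced Gröbner basis: {u + 1, v + 2}.

These coincide, so the ideals are equal.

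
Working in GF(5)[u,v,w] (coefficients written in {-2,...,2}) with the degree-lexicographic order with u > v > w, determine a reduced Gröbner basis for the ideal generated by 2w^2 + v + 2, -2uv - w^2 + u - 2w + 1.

f_1 = 2w^2 + v + 2, LT = w^2.
f_2 = -2uv - w^2 + u - 2w + 1, LT = uv.

The S-polynomials (S(f_1,f_2)) all reduce to 0 modulo the current basis, so we have a Gröbner basis.

G = {uv + 2u + v + w - 1, w^2 - 2v + 1}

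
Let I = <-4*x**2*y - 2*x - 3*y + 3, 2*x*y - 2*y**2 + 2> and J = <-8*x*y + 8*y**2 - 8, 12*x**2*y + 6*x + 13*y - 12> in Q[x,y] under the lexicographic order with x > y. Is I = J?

Since reduced Gröbner bases are canonical representatives of ideals under a given ordering, it suffices to compute and compare them.
Buchberger on the first generating set:
f_1 = -4*x**2*y - 2*x - 3*y + 3, LT = x**2*y.
f_2 = 2*x*y - 2*y**2 + 2, LT = x*y.

S(f_1,f_2): lcm = x**2*y. S = x*y**2 - 1/2*x + 3/4*y - 3/4.
  leading term x*y**2: subtract (1/2*y)·f_2 from x*y**2 - 1/2*x + 3/4*y - 3/4 → -1/2*x + y**3 - 1/4*y - 3/4
  leading term x: no divisor's leading term divides it; move -1/2*x to the remainder.
  leading term y**3: no divisor's leading term divides it; move y**3 to the remainder.
  leading term y: no divisor's leading term divides it; move -1/4*y to the remainder.
  leading term 1: no divisor's leading term divides it; move -3/4 to the remainder.
  remainder -1/2*x + y**3 - 1/4*y - 3/4 ≠ 0; add g_3 = -1/2*x + y**3 - 1/4*y - 3/4 to the basis.

S(f_1,g_3): lcm = x**2*y. S = 2*x*y**4 - 1/2*x*y**2 - 3/2*x*y + 1/2*x + 3/4*y - 3/4.
  leading term x*y**4: subtract (y**3)·f_2 from 2*x*y**4 - 1/2*x*y**2 - 3/2*x*y + 1/2*x + 3/4*y - 3/4 → -1/2*x*y**2 - 3/2*x*y + 1/2*x + 2*y**5 - 2*y**3 + 3/4*y - 3/4
  leading term x*y**2: subtract (-1/4*y)·f_2 from -1/2*x*y**2 - 3/2*x*y + 1/2*x + 2*y**5 - 2*y**3 + 3/4*y - 3/4 → -3/2*x*y + 1/2*x + 2*y**5 - 5/2*y**3 + 5/4*y - 3/4
  leading term x*y: subtract (-3/4)·f_2 from -3/2*x*y + 1/2*x + 2*y**5 - 5/2*y**3 + 5/4*y - 3/4 → 1/2*x + 2*y**5 - 5/2*y**3 - 3/2*y**2 + 5/4*y + 3/4
  leading term x: subtract (-1)·g_3 from 1/2*x + 2*y**5 - 5/2*y**3 - 3/2*y**2 + 5/4*y + 3/4 → 2*y**5 - 3/2*y**3 - 3/2*y**2 + y
  leading term y**5: no divisor's leading term divides it; move 2*y**5 to the remainder.
  leading term y**3: no divisor's leading term divides it; move -3/2*y**3 to the remainder.
  leading term y**2: no divisor's leading term divides it; move -3/2*y**2 to the remainder.
  leading term y: no divisor's leading term divides it; move y to the remainder.
  remainder 2*y**5 - 3/2*y**3 - 3/2*y**2 + y ≠ 0; add g_4 = 2*y**5 - 3/2*y**3 - 3/2*y**2 + y to the basis.

S(f_2,g_3): lcm = x*y. S = 2*y**4 - 3/2*y**2 - 3/2*y + 1.
  leading term y**4: no divisor's leading term divides it; move 2*y**4 to the remainder.
  leading term y**2: no divisor's leading term divides it; move -3/2*y**2 to the remainder.
  leading term y: no divisor's leading term divides it; move -3/2*y to the remainder.
  leading term 1: no divisor's leading term divides it; move 1 to the remainder.
  remainder 2*y**4 - 3/2*y**2 - 3/2*y + 1 ≠ 0; add g_5 = 2*y**4 - 3/2*y**2 - 3/2*y + 1 to the basis.

The other S-polynomials (S(f_1,g_4), S(f_2,g_4), S(g_3,g_4), S(f_1,g_5), S(f_2,g_5), S(g_3,g_5), S(g_4,g_5)) all reduce to 0 modulo the current basis, so we have a Gröbner basis.
Inter-reduce: drop elements whose leading term is divisible by another's, tail-reduce, and make monic.
Reduced Gröbner basis: {x - 2*y**3 + 1/2*y + 3/2, y**4 - 3/4*y**2 - 3/4*y + 1/2}.

Buchberger on the second generating set:
h_1 = -8*x*y + 8*y**2 - 8, LT = x*y.
h_2 = 12*x**2*y + 6*x + 13*y - 12, LT = x**2*y.

S(h_1,h_2): lcm = x**2*y. S = -x*y**2 + 1/2*x - 13/12*y + 1.
  leading term x*y**2: subtract (1/8*y)·h_1 from -x*y**2 + 1/2*x - 13/12*y + 1 → 1/2*x - y**3 - 1/12*y + 1
  leading term x: no divisor's leading term divides it; move 1/2*x to the remainder.
  leading term y**3: no divisor's leading term divides it; move -y**3 to the remainder.
  leading term y: no divisor's leading term divides it; move -1/12*y to the remainder.
  leading term 1: no divisor's leading term divides it; move 1 to the remainder.
  remainder 1/2*x - y**3 - 1/12*y + 1 ≠ 0; add k_3 = 1/2*x - y**3 - 1/12*y + 1 to the basis.

S(h_1,k_3): lcm = x*y. S = 2*y**4 - 5/6*y**2 - 2*y + 1.
  leading term y**4: no divisor's leading term divides it; move 2*y**4 to the remainder.
  leading term y**2: no divisor's leading term divides it; move -5/6*y**2 to the remainder.
  leading term y: no divisor's leading term divides it; move -2*y to the remainder.
  leading term 1: no divisor's leading term divides it; move 1 to the remainder.
  remainder 2*y**4 - 5/6*y**2 - 2*y + 1 ≠ 0; add k_4 = 2*y**4 - 5/6*y**2 - 2*y + 1 to the basis.

The other S-polynomials (S(h_2,k_3), S(h_1,k_4), S(h_2,k_4), S(k_3,k_4)) all reduce to 0 modulo the current basis, so we have a Gröbner basis.
Inter-reduce: drop elements whose leading term is divisible by another's, tail-reduce, and make monic.
Reduced Gröbner basis: {x - 2*y**3 - 1/6*y + 2, y**4 - 5/12*y**2 - y + 1/2}.

These differ, so the ideals are not equal.

No, the ideals differ.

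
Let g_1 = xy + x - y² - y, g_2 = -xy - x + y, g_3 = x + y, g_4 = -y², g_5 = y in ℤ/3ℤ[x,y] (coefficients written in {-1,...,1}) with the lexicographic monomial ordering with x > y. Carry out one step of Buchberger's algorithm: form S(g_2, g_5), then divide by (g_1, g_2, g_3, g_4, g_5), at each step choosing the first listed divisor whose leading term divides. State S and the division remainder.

S(g_2, g_5) = x - y; remainder on division = 0.

lcm(LM(g_2), LM(g_5)) = xy.
S = (lcm/LT(g_2))·g_2 − (lcm/LT(g_5))·g_5 = x - y.
Reduce S modulo (g_1, g_2, g_3, g_4, g_5) in that order:
  leading term x: subtract (1)·g_3 from x - y → y
  leading term y: subtract (1)·g_5 from y → 0
The remainder is 0, so this S-polynomial contributes no new basis element.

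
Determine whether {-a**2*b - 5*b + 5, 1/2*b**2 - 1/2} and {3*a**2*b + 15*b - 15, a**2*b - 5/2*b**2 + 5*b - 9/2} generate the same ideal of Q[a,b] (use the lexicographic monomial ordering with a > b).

No, the ideals differ.

Since reduced Gröbner bases are canonical representatives of ideals under a given ordering, it suffices to compute and compare them.
Buchberger on the first generating set:
f_1 = -a**2*b - 5*b + 5, LT = a**2*b.
f_2 = 1/2*b**2 - 1/2, LT = b**2.

S(f_1,f_2): lcm = a**2*b**2. S = a**2 + 5*b**2 - 5*b.
  reduce S modulo (f_1, f_2):
  remainder a**2 - 5*b + 5 ≠ 0; add g_3 = a**2 - 5*b + 5 to the basis.

The other S-polynomials (S(f_1,g_3), S(f_2,g_3)) all reduce to 0 modulo the current basis, so we have a Gröbner basis.
Inter-reduce: drop elements whose leading term is divisible by another's, tail-reduce, and make monic.
Reduced Gröbner basis: {a**2 - 5*b + 5, b**2 - 1}.

Buchberger on the second generating set:
h_1 = 3*a**2*b + 15*b - 15, LT = a**2*b.
h_2 = a**2*b - 5/2*b**2 + 5*b - 9/2, LT = a**2*b.

S(h_1,h_2): lcm = a**2*b. S = 5/2*b**2 - 1/2.
  reduce S modulo (h_1, h_2):
  remainder 5/2*b**2 - 1/2 ≠ 0; add k_3 = 5/2*b**2 - 1/2 to the basis.

S(h_1,k_3): lcm = a**2*b**2. S = 1/5*a**2 + 5*b**2 - 5*b.
  reduce S modulo (h_1, h_2, k_3):
  remainder 1/5*a**2 - 5*b + 1 ≠ 0; add k_4 = 1/5*a**2 - 5*b + 1 to the basis.

The other S-polynomials (S(h_2,k_3), S(h_1,k_4), S(h_2,k_4), S(k_3,k_4)) all reduce to 0 modulo the current basis, so we have a Gröbner basis.
Inter-reduce: drop elements whose leading term is divisible by another's, tail-reduce, and make monic.
Reduced Gröbner basis: {a**2 - 25*b + 5, b**2 - 1/5}.

Since the reduced bases disagree, the two ideals are not the same.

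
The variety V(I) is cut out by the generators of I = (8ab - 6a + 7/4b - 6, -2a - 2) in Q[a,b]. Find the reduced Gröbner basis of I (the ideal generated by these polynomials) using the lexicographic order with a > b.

This is the nonlinear analogue of row-reducing a linear system.

f_1 = 8ab - 6a + 7/4b - 6, LT = ab.
f_2 = -2a - 2, LT = a.

S(f_1,f_2): lcm = ab. S = -3/4a - 25/32b - 3/4.
  leading term a: subtract (3/8)·f_2 from -3/4a - 25/32b - 3/4 → -25/32b
  leading term b: no divisor's leading term divides it; move -25/32b to the remainder.
  remainder -25/32b ≠ 0; add g_3 = -25/32b to the basis.

S(f_1,g_3): lcm = ab. S = -3/4a + 7/32b - 3/4.
  leading term a: subtract (3/8)·f_2 from -3/4a + 7/32b - 3/4 → 7/32b
  leading term b: subtract (-7/25)·g_3 from 7/32b → 0
  remainder 0.

S(f_2,g_3): leading monomials are coprime, so the S-polynomial reduces to 0 (Buchberger's first criterion).
Every S-polynomial of the final basis reduces to 0, so we have a Gröbner basis.
Inter-reduce: drop elements whose leading term is divisible by another's, tail-reduce, and make monic.

G = {a + 1, b}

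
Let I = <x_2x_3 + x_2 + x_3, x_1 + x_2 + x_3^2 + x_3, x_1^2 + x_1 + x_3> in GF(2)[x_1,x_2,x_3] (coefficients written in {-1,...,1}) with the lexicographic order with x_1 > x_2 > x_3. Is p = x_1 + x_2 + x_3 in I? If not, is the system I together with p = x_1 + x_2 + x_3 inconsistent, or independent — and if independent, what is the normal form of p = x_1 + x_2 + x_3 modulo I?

First compute the reduced Gröbner basis of I by Buchberger's algorithm.
f_1 = x_2x_3 + x_2 + x_3, LT = x_2x_3.
f_2 = x_1 + x_2 + x_3^2 + x_3, LT = x_1.
f_3 = x_1^2 + x_1 + x_3, LT = x_1^2.

S(f_2,f_3): lcm = x_1^2. S = x_1x_2 + x_1x_3^2 + x_1x_3 + x_1 + x_3.
  reduce S modulo (f_1, f_2, f_3):
  remainder x_2^2 + x_2 + x_3^4 ≠ 0; add h_4 = x_2^2 + x_2 + x_3^4 to the basis.

S(f_1,h_4): lcm = x_2^2x_3. S = x_2^2 + x_3^5.
  reduce S modulo (f_1, f_2, f_3, h_4):
  remainder x_2 + x_3^5 + x_3^4 ≠ 0; add h_5 = x_2 + x_3^5 + x_3^4 to the basis.

S(f_1,h_5): lcm = x_2x_3. S = x_2 + x_3^6 + x_3^5 + x_3.
  reduce S modulo (f_1, f_2, f_3, h_4, h_5):
  remainder x_3^6 + x_3^4 + x_3 ≠ 0; add h_6 = x_3^6 + x_3^4 + x_3 to the basis.

The other S-polynomials (S(f_1,f_2), S(f_1,f_3), S(f_2,h_4), S(f_3,h_4), S(f_2,h_5), S(f_3,h_5), S(h_4,h_5), S(f_1,h_6), S(f_2,h_6), S(f_3,h_6), S(h_4,h_6), S(h_5,h_6)) all reduce to 0 modulo the current basis, so we have a Gröbner basis.
Inter-reduce: drop elements whose leading term is divisible by another's, tail-reduce, and make monic.
Reduced Gröbner basis: {x_1 + x_3^5 + x_3^4 + x_3^2 + x_3, x_2 + x_3^5 + x_3^4, x_3^6 + x_3^4 + x_3}.
Label its elements g_1 = x_1 + x_3^5 + x_3^4 + x_3^2 + x_3, g_2 = x_2 + x_3^5 + x_3^4, g_3 = x_3^6 + x_3^4 + x_3.

Reduce p = x_1 + x_2 + x_3 modulo G:
  leading term x_1: subtract (1)·g_1 from x_1 + x_2 + x_3 → x_2 + x_3^5 + x_3^4 + x_3^2
  leading term x_2: subtract (1)·g_2 from x_2 + x_3^5 + x_3^4 + x_3^2 → x_3^2
  leading term x_3^2: no divisor's leading term divides it; move x_3^2 to the remainder.
  normal form = x_3^2.
The normal form is nonzero, so p ∉ I. Since p minus its normal form lies in I, I + (p) = I + (r) where r = x_3^2; decide whether this ideal is the whole ring.
Run Buchberger on G together with r (pairs among the g_i already reduce to 0 since G is a Gröbner basis):
g_1 = x_1 + x_3^5 + x_3^4 + x_3^2 + x_3, LT = x_1.
g_2 = x_2 + x_3^5 + x_3^4, LT = x_2.
g_3 = x_3^6 + x_3^4 + x_3, LT = x_3^6.
r = x_3^2, LT = x_3^2.

S(g_3,r): lcm = x_3^6. S = x_3^4 + x_3.
  reduce S modulo (g_1, g_2, g_3, r):
  remainder x_3 ≠ 0; add m_5 = x_3 to the basis.

The other S-polynomials (S(g_1,g_2), S(g_1,g_3), S(g_1,r), S(g_2,g_3), S(g_2,r), S(g_1,m_5), S(g_2,m_5), S(g_3,m_5), S(r,m_5)) all reduce to 0 modulo the current basis, so we have a Gröbner basis.
Inter-reduce: drop elements whose leading term is divisible by another's, tail-reduce, and make monic.
Reduced Gröbner basis: {x_1, x_2, x_3}.
The reduced Gröbner basis of I + (p) is {x_1, x_2, x_3} ≠ {1}, a proper ideal, so the enlarged system stays consistent: p is independent of I, with normal form x_3^2.

The remainder on division by a Gröbner basis is unique — it is the normal form.

x_1 + x_2 + x_3 is independent of I; its normal form modulo I is x_3^2.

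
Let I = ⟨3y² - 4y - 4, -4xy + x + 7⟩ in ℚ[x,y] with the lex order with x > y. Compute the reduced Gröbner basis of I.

f_1 = 3y² - 4y - 4, LT = y².
f_2 = -4xy + x + 7, LT = xy.

S(f_1,f_2): lcm = xy². S = -13/12xy - 4/3x + 7/4y.
  leading term xy: subtract (13/48)·f_2 from -13/12xy - 4/3x + 7/4y → -77/48x + 7/4y - 91/48
  leading term x: no divisor's leading term divides it; move -77/48x to the remainder.
  leading term y: no divisor's leading term divides it; move 7/4y to the remainder.
  leading term 1: no divisor's leading term divides it; move -91/48 to the remainder.
  remainder -77/48x + 7/4y - 91/48 ≠ 0; add g_3 = -77/48x + 7/4y - 91/48 to the basis.

The other S-polynomials (S(f_1,g_3), S(f_2,g_3)) all reduce to 0 modulo the current basis, so we have a Gröbner basis.
Inter-reduce: drop elements whose leading term is divisible by another's, tail-reduce, and make monic.

G = {x - 12/11y + 13/11, y² - 4/3y - 4/3}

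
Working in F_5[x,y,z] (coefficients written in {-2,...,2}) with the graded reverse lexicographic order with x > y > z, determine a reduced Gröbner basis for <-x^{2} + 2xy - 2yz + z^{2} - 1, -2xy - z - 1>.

G = {y^{2}z + 2yz^{2} + xz - 2yz + x + y, x^{2} + 2yz - z^{2} + z + 2, xy - 2z - 2}

f_1 = -x^{2} + 2xy - 2yz + z^{2} - 1, LT = x^{2}.
f_2 = -2xy - z - 1, LT = xy.

S(f_1,f_2): lcm = x^{2}y. S = -2xy^{2} + 2y^{2}z - yz^{2} + 2xz + 2x + y.
  leading term xy^{2}: subtract (y)·f_2 from -2xy^{2} + 2y^{2}z - yz^{2} + 2xz + 2x + y → 2y^{2}z - yz^{2} + 2xz + yz + 2x + 2y
  leading term y^{2}z: no divisor's leading term divides it; move 2y^{2}z to the remainder.
  leading term yz^{2}: no divisor's leading term divides it; move -yz^{2} to the remainder.
  leading term xz: no divisor's leading term divides it; move 2xz to the remainder.
  leading term yz: no divisor's leading term divides it; move yz to the remainder.
  leading term x: no divisor's leading term divides it; move 2x to the remainder.
  leading term y: no divisor's leading term divides it; move 2y to the remainder.
  remainder 2y^{2}z - yz^{2} + 2xz + yz + 2x + 2y ≠ 0; add g_3 = 2y^{2}z - yz^{2} + 2xz + yz + 2x + 2y to the basis.

The other S-polynomials (S(f_1,g_3), S(f_2,g_3)) all reduce to 0 modulo the current basis, so we have a Gröbner basis.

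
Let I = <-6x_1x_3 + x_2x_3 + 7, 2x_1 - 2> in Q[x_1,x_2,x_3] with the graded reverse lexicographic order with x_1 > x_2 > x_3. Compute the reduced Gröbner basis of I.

G = {x_2x_3 - 6x_3 + 7, x_1 - 1}

f_1 = -6x_1x_3 + x_2x_3 + 7, LT = x_1x_3.
f_2 = 2x_1 - 2, LT = x_1.

S(f_1,f_2): lcm = x_1x_3. S = -1/6x_2x_3 + x_3 - 7/6.
  reduce S modulo (f_1, f_2):
  remainder -1/6x_2x_3 + x_3 - 7/6 ≠ 0; add g_3 = -1/6x_2x_3 + x_3 - 7/6 to the basis.

The other S-polynomials (S(f_1,g_3), S(f_2,g_3)) all reduce to 0 modulo the current basis, so we have a Gröbner basis.
Inter-reduce: drop elements whose leading term is divisible by another's, tail-reduce, and make monic.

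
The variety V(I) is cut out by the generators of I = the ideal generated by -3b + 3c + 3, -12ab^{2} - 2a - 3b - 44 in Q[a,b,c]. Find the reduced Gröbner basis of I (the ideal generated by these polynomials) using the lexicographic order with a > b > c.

G = {ac^{2} + 2ac + \tfrac{7}{6}a + \tfrac{1}{4}c + \tfrac{47}{12}, b - c - 1}

This is the nonlinear analogue of row-reducing a linear system.

f_1 = -3b + 3c + 3, LT = b.
f_2 = -12ab^{2} - 2a - 3b - 44, LT = ab^{2}.

S(f_1,f_2): lcm = ab^{2}. S = -abc - ab - \tfrac{1}{6}a - \tfrac{1}{4}b - \tfrac{11}{3}.
  reduce S modulo (f_1, f_2):
  remainder -ac^{2} - 2ac - \tfrac{7}{6}a - \tfrac{1}{4}c - \tfrac{47}{12} ≠ 0; add g_3 = -ac^{2} - 2ac - \tfrac{7}{6}a - \tfrac{1}{4}c - \tfrac{47}{12} to the basis.

The other S-polynomials (S(f_1,g_3), S(f_2,g_3)) all reduce to 0 modulo the current basis, so we have a Gröbner basis.
Inter-reduce: drop elements whose leading term is divisible by another's, tail-reduce, and make monic.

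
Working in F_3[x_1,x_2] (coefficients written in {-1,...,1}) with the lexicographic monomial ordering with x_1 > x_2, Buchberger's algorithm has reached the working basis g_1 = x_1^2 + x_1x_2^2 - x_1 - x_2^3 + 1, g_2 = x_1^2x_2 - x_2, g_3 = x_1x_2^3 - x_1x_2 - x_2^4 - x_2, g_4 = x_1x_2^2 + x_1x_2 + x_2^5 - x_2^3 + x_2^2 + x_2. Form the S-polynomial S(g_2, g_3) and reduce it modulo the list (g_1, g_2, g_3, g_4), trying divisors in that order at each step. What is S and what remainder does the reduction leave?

lcm(LM(g_2), LM(g_3)) = x_1^2x_2^3.
S = (lcm/LT(g_2))·g_2 − (lcm/LT(g_3))·g_3 = x_1^2x_2 + x_1x_2^4 + x_1x_2 - x_2^3.
Reduce S modulo (g_1, g_2, g_3, g_4) in that order:
  leading term x_1^2x_2: subtract (x_2)·g_1 from x_1^2x_2 + x_1x_2^4 + x_1x_2 - x_2^3 → x_1x_2^4 - x_1x_2^3 - x_1x_2 + x_2^4 - x_2^3 - x_2
  leading term x_1x_2^4: subtract (x_2)·g_3 from x_1x_2^4 - x_1x_2^3 - x_1x_2 + x_2^4 - x_2^3 - x_2 → -x_1x_2^3 + x_1x_2^2 - x_1x_2 + x_2^5 + x_2^4 - x_2^3 + x_2^2 - x_2
  leading term x_1x_2^3: subtract (-1)·g_3 from -x_1x_2^3 + x_1x_2^2 - x_1x_2 + x_2^5 + x_2^4 - x_2^3 + x_2^2 - x_2 → x_1x_2^2 + x_1x_2 + x_2^5 - x_2^3 + x_2^2 + x_2
  leading term x_1x_2^2: subtract (1)·g_4 from x_1x_2^2 + x_1x_2 + x_2^5 - x_2^3 + x_2^2 + x_2 → 0
The remainder is 0, so this S-polynomial contributes no new basis element.

S(g_2, g_3) = x_1^2x_2 + x_1x_2^4 + x_1x_2 - x_2^3; remainder on division = 0.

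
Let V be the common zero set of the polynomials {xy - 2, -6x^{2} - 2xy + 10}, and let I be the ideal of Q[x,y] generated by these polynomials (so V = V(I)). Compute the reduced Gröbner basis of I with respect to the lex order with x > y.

G = {x - \tfrac{1}{2}y, y^{2} - 4}

f_1 = xy - 2, LT = xy.
f_2 = -6x^{2} - 2xy + 10, LT = x^{2}.

S(f_1,f_2): lcm = x^{2}y. S = -\tfrac{1}{3}xy^{2} - 2x + \tfrac{5}{3}y.
  reduce S modulo (f_1, f_2):
  remainder -2x + y ≠ 0; add g_3 = -2x + y to the basis.

S(f_1,g_3): lcm = xy. S = \tfrac{1}{2}y^{2} - 2.
  reduce S modulo (f_1, f_2, g_3):
  remainder \tfrac{1}{2}y^{2} - 2 ≠ 0; add g_4 = \tfrac{1}{2}y^{2} - 2 to the basis.

The other S-polynomials (S(f_2,g_3), S(f_1,g_4), S(f_2,g_4), S(g_3,g_4)) all reduce to 0 modulo the current basis, so we have a Gröbner basis.
Inter-reduce: drop elements whose leading term is divisible by another's, tail-reduce, and make monic.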